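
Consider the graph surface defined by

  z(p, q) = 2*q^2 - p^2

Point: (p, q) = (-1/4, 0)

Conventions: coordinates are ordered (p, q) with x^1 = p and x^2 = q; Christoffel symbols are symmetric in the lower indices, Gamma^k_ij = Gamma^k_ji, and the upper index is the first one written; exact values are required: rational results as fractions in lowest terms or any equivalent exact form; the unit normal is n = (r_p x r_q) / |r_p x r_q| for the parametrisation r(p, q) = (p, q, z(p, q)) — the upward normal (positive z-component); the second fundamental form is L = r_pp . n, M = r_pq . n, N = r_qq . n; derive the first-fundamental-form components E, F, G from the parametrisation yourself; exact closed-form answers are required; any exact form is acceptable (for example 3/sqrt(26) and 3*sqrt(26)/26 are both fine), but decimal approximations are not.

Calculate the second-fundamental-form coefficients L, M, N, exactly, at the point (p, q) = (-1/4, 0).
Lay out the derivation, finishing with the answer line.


z_p = 1/2, z_q = 0, z_pp = -2, z_pq = 0, z_qq = 4
E = 5/4, F = 0, G = 1; answer radicand W^2 = 5/4
unnormalised second-form numerators: l = -2, m = 0, n = 4; L = l/sqrt(5/4), and similarly M = m/sqrt(W^2), N = n/sqrt(W^2)

Answer: L = -4*sqrt(5)/5, M = 0, N = 8*sqrt(5)/5


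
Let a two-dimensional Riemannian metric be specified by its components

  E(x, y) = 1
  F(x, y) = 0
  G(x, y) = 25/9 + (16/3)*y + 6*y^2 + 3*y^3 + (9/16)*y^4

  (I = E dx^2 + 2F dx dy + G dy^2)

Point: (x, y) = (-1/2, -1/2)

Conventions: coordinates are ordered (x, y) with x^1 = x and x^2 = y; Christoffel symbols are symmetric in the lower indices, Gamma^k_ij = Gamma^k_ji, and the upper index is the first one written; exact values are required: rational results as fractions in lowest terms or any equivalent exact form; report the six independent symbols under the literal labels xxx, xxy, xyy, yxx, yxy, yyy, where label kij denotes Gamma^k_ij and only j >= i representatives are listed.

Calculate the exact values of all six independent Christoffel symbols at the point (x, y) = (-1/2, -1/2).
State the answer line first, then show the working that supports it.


Answer: Gamma_xxx = 0, Gamma_xxy = 0, Gamma_xyy = 0, Gamma_yxx = 0, Gamma_yxy = 0, Gamma_yyy = 1500/2929

E = 1, F = 0, G = 2929/2304 at the point
E_x = 0, E_y = 0, F_x = 0, F_y = 0, G_x = 0, G_y = 125/96
EG - F^2 = 2929/2304;  g^inv = (2304/2929) * [[2929/2304, 0], [0, 1]]
first-kind symbols [ij,l] = (1/2)(d_i g_jl + d_j g_il - d_l g_ij): [xx,x] = E_x/2 = 0, [xx,y] = F_x - E_y/2 = 0, [xy,x] = E_y/2 = 0, [xy,y] = G_x/2 = 0, [yy,x] = F_y - G_x/2 = 0, [yy,y] = G_y/2 = 125/192
Gamma^x_ij = (G*[ij,x] - F*[ij,y])/(EG - F^2), Gamma^y_ij = (E*[ij,y] - F*[ij,x])/(EG - F^2)


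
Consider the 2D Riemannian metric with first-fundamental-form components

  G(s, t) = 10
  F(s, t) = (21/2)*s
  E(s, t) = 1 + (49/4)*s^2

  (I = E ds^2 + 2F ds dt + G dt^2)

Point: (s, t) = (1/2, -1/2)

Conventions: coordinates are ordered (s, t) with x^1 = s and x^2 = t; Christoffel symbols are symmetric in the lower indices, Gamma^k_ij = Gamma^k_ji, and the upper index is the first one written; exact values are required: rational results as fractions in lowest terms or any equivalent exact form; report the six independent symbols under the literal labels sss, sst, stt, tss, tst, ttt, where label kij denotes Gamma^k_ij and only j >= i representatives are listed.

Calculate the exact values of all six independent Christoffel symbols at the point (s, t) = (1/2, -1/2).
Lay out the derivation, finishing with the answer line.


E = 65/16, F = 21/4, G = 10 at the point
E_s = 49/4, E_t = 0, F_s = 21/2, F_t = 0, G_s = 0, G_t = 0
EG - F^2 = 209/16;  g^inv = (16/209) * [[10, -21/4], [-21/4, 65/16]]
first-kind symbols [ij,l] = (1/2)(d_i g_jl + d_j g_il - d_l g_ij): [ss,s] = E_s/2 = 49/8, [ss,t] = F_s - E_t/2 = 21/2, [st,s] = E_t/2 = 0, [st,t] = G_s/2 = 0, [tt,s] = F_t - G_s/2 = 0, [tt,t] = G_t/2 = 0
Gamma^s_ij = (G*[ij,s] - F*[ij,t])/(EG - F^2), Gamma^t_ij = (E*[ij,t] - F*[ij,s])/(EG - F^2)

Answer: Gamma_sss = 98/209, Gamma_sst = 0, Gamma_stt = 0, Gamma_tss = 168/209, Gamma_tst = 0, Gamma_ttt = 0


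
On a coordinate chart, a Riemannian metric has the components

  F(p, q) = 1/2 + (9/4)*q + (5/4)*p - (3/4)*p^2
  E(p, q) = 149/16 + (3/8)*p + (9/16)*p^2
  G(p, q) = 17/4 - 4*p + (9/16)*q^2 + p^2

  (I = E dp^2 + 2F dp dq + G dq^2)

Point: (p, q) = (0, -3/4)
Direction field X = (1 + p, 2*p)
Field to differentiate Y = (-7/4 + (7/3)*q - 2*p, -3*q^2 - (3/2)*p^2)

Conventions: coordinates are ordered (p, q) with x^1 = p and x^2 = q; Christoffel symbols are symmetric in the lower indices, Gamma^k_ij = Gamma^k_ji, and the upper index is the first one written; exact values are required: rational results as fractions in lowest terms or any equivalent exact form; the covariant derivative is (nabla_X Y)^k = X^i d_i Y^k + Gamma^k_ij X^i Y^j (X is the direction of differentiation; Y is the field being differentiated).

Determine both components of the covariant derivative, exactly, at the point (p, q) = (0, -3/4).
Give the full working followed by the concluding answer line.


E = 149/16, F = -19/16, G = 1169/256 at the point
E_p = 3/8, E_q = 0, F_p = 5/4, F_q = 9/4, G_p = -4, G_q = -27/32
EG - F^2 = 168405/4096;  g^inv = (4096/168405) * [[1169/256, 19/16], [19/16, 149/16]]
first-kind symbols [ij,l] = (1/2)(d_i g_jl + d_j g_il - d_l g_ij): [pp,p] = E_p/2 = 3/16, [pp,q] = F_p - E_q/2 = 5/4, [pq,p] = E_q/2 = 0, [pq,q] = G_p/2 = -2, [qq,p] = F_q - G_p/2 = 17/4, [qq,q] = G_q/2 = -27/64
Gamma^p_ij = (G*[ij,p] - F*[ij,q])/(EG - F^2), Gamma^q_ij = (E*[ij,q] - F*[ij,p])/(EG - F^2)
Gamma_ppp = 9587/168405, Gamma_ppq = -9728/168405, Gamma_pqq = 15488/33681, Gamma_qpp = 48592/168405, Gamma_qpq = -76288/168405, Gamma_qqq = 916/33681
X = (1, 0), Y = (-7/2, -27/16) at the point

Answer: (nabla_X Y)^p = -707897/336810, (nabla_X Y)^q = -41336/168405


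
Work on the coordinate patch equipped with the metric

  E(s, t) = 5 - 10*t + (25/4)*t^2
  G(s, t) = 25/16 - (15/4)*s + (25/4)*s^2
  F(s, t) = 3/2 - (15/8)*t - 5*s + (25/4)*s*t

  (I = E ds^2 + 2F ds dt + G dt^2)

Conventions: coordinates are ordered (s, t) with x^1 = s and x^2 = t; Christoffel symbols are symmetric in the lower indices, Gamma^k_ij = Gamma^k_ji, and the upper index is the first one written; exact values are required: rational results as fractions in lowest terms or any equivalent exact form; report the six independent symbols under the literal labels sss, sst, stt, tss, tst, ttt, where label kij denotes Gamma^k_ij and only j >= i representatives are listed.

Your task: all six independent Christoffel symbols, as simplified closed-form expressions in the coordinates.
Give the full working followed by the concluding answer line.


E = 5 - 10*t + (25/4)*t^2; F = 3/2 - (15/8)*t - 5*s + (25/4)*s*t; G = 25/16 - (15/4)*s + (25/4)*s^2
Gamma^k_ij = (1/2) g^{kl} (d_i g_jl + d_j g_il - d_l g_ij), with g^inv = (1/(EG-F^2)) [[G, -F], [-F, E]]
first partials: E_s = 0, E_t = -10 + (25/2)*t, F_s = -5 + (25/4)*t, F_t = -15/8 + (25/4)*s, G_s = -15/4 + (25/2)*s, G_t = 0
D = EG - F^2 = 89/16 - 10*t - (15/4)*s + (25/4)*t^2 + (25/4)*s^2
expanded: Gamma^s_ss = (G E_s - 2F F_s + F E_t)/(2D), Gamma^s_st = (G E_t - F G_s)/(2D), Gamma^s_tt = (2G F_t - G G_s - F G_t)/(2D), Gamma^t_ss = (2E F_s - E E_t - F E_s)/(2D), Gamma^t_st = (E G_s - F E_t)/(2D), Gamma^t_tt = (E G_t - 2F F_t + F G_s)/(2D); substitute and cancel common factors

Answer: Gamma_sss = 0, Gamma_sst = (100*t - 80)/(100*s^2 - 60*s + 100*t^2 - 160*t + 89), Gamma_stt = 0, Gamma_tss = 0, Gamma_tst = (100*s - 30)/(100*s^2 - 60*s + 100*t^2 - 160*t + 89), Gamma_ttt = 0


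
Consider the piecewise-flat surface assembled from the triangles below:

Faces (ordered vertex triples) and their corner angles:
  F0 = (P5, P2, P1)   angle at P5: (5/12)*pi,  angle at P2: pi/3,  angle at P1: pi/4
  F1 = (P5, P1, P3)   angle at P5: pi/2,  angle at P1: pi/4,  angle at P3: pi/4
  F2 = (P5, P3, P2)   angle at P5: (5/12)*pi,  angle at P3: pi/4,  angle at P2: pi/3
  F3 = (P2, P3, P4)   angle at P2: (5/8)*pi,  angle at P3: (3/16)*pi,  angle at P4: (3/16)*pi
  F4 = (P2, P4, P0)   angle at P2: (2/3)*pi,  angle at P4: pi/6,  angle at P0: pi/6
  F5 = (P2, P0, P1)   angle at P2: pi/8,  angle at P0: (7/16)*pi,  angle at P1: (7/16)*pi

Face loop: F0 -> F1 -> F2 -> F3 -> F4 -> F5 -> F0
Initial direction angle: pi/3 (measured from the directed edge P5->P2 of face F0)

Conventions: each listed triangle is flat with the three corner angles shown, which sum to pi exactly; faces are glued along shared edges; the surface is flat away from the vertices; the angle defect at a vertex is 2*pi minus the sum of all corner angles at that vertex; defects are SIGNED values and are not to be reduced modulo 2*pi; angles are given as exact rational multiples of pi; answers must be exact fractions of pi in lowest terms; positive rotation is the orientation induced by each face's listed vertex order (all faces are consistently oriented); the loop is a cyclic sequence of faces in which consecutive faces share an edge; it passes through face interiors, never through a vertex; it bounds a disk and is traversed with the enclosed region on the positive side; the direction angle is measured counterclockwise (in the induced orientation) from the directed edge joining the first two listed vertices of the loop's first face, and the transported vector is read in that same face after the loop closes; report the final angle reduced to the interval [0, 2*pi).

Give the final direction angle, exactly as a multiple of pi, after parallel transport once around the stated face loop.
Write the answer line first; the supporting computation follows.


Answer: final direction angle = (11/12)*pi

enclosed vertex P2: corner angles sum to (25/12)*pi, defect = 2*pi - (25/12)*pi = -pi/12
enclosed vertex P5: corner angles sum to (4/3)*pi, defect = 2*pi - (4/3)*pi = (2/3)*pi
adding the enclosed defects to the starting angle (mod 2*pi, induced orientation) gives the holonomy
final angle = pi/3 + (7/12)*pi = (11/12)*pi (mod 2*pi)


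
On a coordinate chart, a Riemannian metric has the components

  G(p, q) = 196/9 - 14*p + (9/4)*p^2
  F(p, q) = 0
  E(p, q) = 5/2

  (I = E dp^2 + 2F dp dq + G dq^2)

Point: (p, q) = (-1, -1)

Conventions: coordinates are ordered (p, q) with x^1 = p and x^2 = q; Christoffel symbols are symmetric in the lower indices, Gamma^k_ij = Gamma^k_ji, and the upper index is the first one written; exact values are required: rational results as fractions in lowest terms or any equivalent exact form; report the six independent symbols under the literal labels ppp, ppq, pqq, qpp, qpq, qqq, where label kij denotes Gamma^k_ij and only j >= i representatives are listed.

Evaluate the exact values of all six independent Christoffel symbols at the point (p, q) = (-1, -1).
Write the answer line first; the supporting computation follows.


Answer: Gamma_ppp = 0, Gamma_ppq = 0, Gamma_pqq = 37/10, Gamma_qpp = 0, Gamma_qpq = -9/37, Gamma_qqq = 0

E = 5/2, F = 0, G = 1369/36 at the point
E_p = 0, E_q = 0, F_p = 0, F_q = 0, G_p = -37/2, G_q = 0
EG - F^2 = 6845/72;  g^inv = (72/6845) * [[1369/36, 0], [0, 5/2]]
first-kind symbols [ij,l] = (1/2)(d_i g_jl + d_j g_il - d_l g_ij): [pp,p] = E_p/2 = 0, [pp,q] = F_p - E_q/2 = 0, [pq,p] = E_q/2 = 0, [pq,q] = G_p/2 = -37/4, [qq,p] = F_q - G_p/2 = 37/4, [qq,q] = G_q/2 = 0
Gamma^p_ij = (G*[ij,p] - F*[ij,q])/(EG - F^2), Gamma^q_ij = (E*[ij,q] - F*[ij,p])/(EG - F^2)


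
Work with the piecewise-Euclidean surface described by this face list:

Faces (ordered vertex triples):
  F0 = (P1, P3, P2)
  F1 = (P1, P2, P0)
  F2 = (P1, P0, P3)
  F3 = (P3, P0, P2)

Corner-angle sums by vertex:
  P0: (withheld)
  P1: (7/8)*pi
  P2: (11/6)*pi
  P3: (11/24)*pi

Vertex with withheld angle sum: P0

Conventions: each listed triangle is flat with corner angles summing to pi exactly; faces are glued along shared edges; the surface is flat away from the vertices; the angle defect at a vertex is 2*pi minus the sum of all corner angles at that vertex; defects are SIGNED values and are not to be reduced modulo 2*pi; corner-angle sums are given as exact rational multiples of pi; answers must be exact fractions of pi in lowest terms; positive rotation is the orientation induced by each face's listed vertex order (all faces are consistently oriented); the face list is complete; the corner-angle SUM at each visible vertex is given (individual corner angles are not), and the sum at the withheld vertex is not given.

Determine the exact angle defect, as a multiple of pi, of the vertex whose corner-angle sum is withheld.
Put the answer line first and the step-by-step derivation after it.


Answer: defect(P0) = (7/6)*pi

V = 4, E = 6, F = 4; chi = V - E + F = 2
Gauss-Bonnet: total defect = 2*pi*chi = 4*pi; visible defects sum to (17/6)*pi


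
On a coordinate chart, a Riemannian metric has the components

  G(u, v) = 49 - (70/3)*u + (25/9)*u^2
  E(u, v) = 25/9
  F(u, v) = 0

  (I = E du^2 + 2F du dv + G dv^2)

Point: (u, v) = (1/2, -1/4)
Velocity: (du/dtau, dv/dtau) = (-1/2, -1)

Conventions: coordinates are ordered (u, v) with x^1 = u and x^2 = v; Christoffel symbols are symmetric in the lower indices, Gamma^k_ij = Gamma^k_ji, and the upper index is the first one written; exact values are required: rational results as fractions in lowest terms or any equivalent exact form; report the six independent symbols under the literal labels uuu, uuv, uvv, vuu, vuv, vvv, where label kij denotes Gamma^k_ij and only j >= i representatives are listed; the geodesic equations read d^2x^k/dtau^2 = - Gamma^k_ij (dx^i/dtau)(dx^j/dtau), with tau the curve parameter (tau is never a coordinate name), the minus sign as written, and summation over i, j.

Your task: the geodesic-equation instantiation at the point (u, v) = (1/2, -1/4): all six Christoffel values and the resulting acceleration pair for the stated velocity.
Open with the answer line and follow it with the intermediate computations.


Answer: Gamma_uuu = 0, Gamma_uuv = 0, Gamma_uvv = 37/10, Gamma_vuu = 0, Gamma_vuv = -10/37, Gamma_vvv = 0; accelerations (d^2u/dtau^2, d^2v/dtau^2) = (-37/10, 10/37)

E = 25/9, F = 0, G = 1369/36 at the point
E_u = 0, E_v = 0, F_u = 0, F_v = 0, G_u = -185/9, G_v = 0
EG - F^2 = 34225/324;  g^inv = (324/34225) * [[1369/36, 0], [0, 25/9]]
first-kind symbols [ij,l] = (1/2)(d_i g_jl + d_j g_il - d_l g_ij): [uu,u] = E_u/2 = 0, [uu,v] = F_u - E_v/2 = 0, [uv,u] = E_v/2 = 0, [uv,v] = G_u/2 = -185/18, [vv,u] = F_v - G_u/2 = 185/18, [vv,v] = G_v/2 = 0
Gamma^u_ij = (G*[ij,u] - F*[ij,v])/(EG - F^2), Gamma^v_ij = (E*[ij,v] - F*[ij,u])/(EG - F^2)
Gamma_uuu = 0, Gamma_uuv = 0, Gamma_uvv = 37/10, Gamma_vuu = 0, Gamma_vuv = -10/37, Gamma_vvv = 0
d^2u/dtau^2 = -(Gamma_uuu*(-1/2)^2 + 2*Gamma_uuv*(-1/2)*(-1) + Gamma_uvv*(-1)^2) = -37/10
d^2v/dtau^2 = -(Gamma_vuu*(-1/2)^2 + 2*Gamma_vuv*(-1/2)*(-1) + Gamma_vvv*(-1)^2) = 10/37


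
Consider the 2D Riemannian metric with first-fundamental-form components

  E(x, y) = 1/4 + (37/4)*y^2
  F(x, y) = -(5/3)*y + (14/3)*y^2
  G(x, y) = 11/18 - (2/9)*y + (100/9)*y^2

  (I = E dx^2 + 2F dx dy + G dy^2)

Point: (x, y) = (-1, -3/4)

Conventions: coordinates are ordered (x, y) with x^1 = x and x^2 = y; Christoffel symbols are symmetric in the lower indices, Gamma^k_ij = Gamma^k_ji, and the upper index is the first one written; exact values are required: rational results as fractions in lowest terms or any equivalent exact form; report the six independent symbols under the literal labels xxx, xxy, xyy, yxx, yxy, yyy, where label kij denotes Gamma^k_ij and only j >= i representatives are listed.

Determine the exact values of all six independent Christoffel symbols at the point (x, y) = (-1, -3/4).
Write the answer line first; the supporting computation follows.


Answer: Gamma_xxx = -61938/53701, Gamma_xxy = -112332/53701, Gamma_xyy = -194816/161103, Gamma_yxx = 348651/214804, Gamma_yxy = 61938/53701, Gamma_yyy = -28720/53701

E = 349/64, F = 31/8, G = 253/36 at the point
E_x = 0, E_y = -111/8, F_x = 0, F_y = -26/3, G_x = 0, G_y = -152/9
EG - F^2 = 53701/2304;  g^inv = (2304/53701) * [[253/36, -31/8], [-31/8, 349/64]]
first-kind symbols [ij,l] = (1/2)(d_i g_jl + d_j g_il - d_l g_ij): [xx,x] = E_x/2 = 0, [xx,y] = F_x - E_y/2 = 111/16, [xy,x] = E_y/2 = -111/16, [xy,y] = G_x/2 = 0, [yy,x] = F_y - G_x/2 = -26/3, [yy,y] = G_y/2 = -76/9
Gamma^x_ij = (G*[ij,x] - F*[ij,y])/(EG - F^2), Gamma^y_ij = (E*[ij,y] - F*[ij,x])/(EG - F^2)


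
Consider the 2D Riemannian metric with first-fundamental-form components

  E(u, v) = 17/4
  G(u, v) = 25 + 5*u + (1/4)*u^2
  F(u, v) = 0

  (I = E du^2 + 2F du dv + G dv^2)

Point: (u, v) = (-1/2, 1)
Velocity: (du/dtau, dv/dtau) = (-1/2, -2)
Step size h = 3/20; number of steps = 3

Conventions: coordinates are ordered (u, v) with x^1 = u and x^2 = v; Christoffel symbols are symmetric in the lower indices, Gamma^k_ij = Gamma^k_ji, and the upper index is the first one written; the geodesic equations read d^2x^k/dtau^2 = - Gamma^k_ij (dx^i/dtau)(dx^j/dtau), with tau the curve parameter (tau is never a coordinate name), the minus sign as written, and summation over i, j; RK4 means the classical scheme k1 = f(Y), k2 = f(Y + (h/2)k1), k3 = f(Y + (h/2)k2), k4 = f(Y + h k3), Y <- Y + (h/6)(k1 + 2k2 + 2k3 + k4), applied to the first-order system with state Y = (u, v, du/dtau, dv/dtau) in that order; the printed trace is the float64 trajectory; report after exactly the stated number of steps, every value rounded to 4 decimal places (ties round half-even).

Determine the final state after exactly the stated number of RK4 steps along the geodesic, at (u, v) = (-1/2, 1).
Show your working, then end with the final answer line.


f(Y) = (du/dtau, dv/dtau, -Gamma^u_ij Y'^i Y'^j, -Gamma^v_ij Y'^i Y'^j) with the Gammas evaluated at the stage position; h = 0.150000; intermediate values shown to 6 dp
step 0: u = -0.5000, v = 1.0000, du/dtau = -0.5000, dv/dtau = -2.0000
step 1:
  k1: at (u, v) = (-0.500000, 1.000000), (du/dtau, dv/dtau) = (-0.500000, -2.000000); Gamma_uuu = 0.000000, Gamma_uuv = 0.000000, Gamma_uvv = -0.558824, Gamma_vuu = 0.000000, Gamma_vuv = 0.105263, Gamma_vvv = 0.000000; k1 = (-0.500000, -2.000000, 2.235294, -0.210526)
  k2: at (u, v) = (-0.537500, 0.850000), (du/dtau, dv/dtau) = (-0.332353, -2.015789); Gamma_uuu = 0.000000, Gamma_uuv = 0.000000, Gamma_uvv = -0.556618, Gamma_vuu = 0.000000, Gamma_vuv = 0.105680, Gamma_vvv = 0.000000; k2 = (-0.332353, -2.015789, 2.261764, -0.141602)
  k3: at (u, v) = (-0.524926, 0.848816), (du/dtau, dv/dtau) = (-0.330368, -2.010620); Gamma_uuu = 0.000000, Gamma_uuv = 0.000000, Gamma_uvv = -0.557357, Gamma_vuu = 0.000000, Gamma_vuv = 0.105540, Gamma_vvv = 0.000000; k3 = (-0.330368, -2.010620, 2.253169, -0.140209)
  k4: at (u, v) = (-0.549555, 0.698407), (du/dtau, dv/dtau) = (-0.162025, -2.021031); Gamma_uuu = 0.000000, Gamma_uuv = 0.000000, Gamma_uvv = -0.555909, Gamma_vuu = 0.000000, Gamma_vuv = 0.105815, Gamma_vvv = 0.000000; k4 = (-0.162025, -2.021031, 2.270646, -0.069300)
  Y <- Y + (h/6)(k1 + 2k2 + 2k3 + k4): u = -0.5497, v = 0.6982, du/dtau = -0.1616, dv/dtau = -2.0211
step 2:
  k1: at (u, v) = (-0.549687, 0.698154), (du/dtau, dv/dtau) = (-0.161605, -2.021086); Gamma_uuu = 0.000000, Gamma_uuv = 0.000000, Gamma_uvv = -0.555901, Gamma_vuu = 0.000000, Gamma_vuv = 0.105817, Gamma_vvv = 0.000000; k1 = (-0.161605, -2.021086, 2.270738, -0.069123)
  k2: at (u, v) = (-0.561807, 0.546572), (du/dtau, dv/dtau) = (0.008700, -2.026270); Gamma_uuu = 0.000000, Gamma_uuv = 0.000000, Gamma_uvv = -0.555188, Gamma_vuu = 0.000000, Gamma_vuv = 0.105952, Gamma_vvv = 0.000000; k2 = (0.008700, -2.026270, 2.279474, 0.003736)
  k3: at (u, v) = (-0.549034, 0.546183), (du/dtau, dv/dtau) = (0.009356, -2.020806); Gamma_uuu = 0.000000, Gamma_uuv = 0.000000, Gamma_uvv = -0.555939, Gamma_vuu = 0.000000, Gamma_vuv = 0.105809, Gamma_vvv = 0.000000; k3 = (0.009356, -2.020806, 2.270265, 0.004001)
  k4: at (u, v) = (-0.548283, 0.395033), (du/dtau, dv/dtau) = (0.178935, -2.020486); Gamma_uuu = 0.000000, Gamma_uuv = 0.000000, Gamma_uvv = -0.555983, Gamma_vuu = 0.000000, Gamma_vuv = 0.105801, Gamma_vvv = 0.000000; k4 = (0.178935, -2.020486, 2.269726, 0.076502)
  Y <- Y + (h/6)(k1 + 2k2 + 2k3 + k4): u = -0.5484, v = 0.3948, du/dtau = 0.1794, dv/dtau = -2.0205
step 3:
  k1: at (u, v) = (-0.548351, 0.394761), (du/dtau, dv/dtau) = (0.179394, -2.020515); Gamma_uuu = 0.000000, Gamma_uuv = 0.000000, Gamma_uvv = -0.555979, Gamma_vuu = 0.000000, Gamma_vuv = 0.105802, Gamma_vvv = 0.000000; k1 = (0.179394, -2.020515, 2.269775, 0.076699)
  k2: at (u, v) = (-0.534896, 0.243222), (du/dtau, dv/dtau) = (0.349627, -2.014762); Gamma_uuu = 0.000000, Gamma_uuv = 0.000000, Gamma_uvv = -0.556771, Gamma_vuu = 0.000000, Gamma_vuv = 0.105651, Gamma_vvv = 0.000000; k2 = (0.349627, -2.014762, 2.260082, 0.148845)
  k3: at (u, v) = (-0.522129, 0.243653), (du/dtau, dv/dtau) = (0.348900, -2.009352); Gamma_uuu = 0.000000, Gamma_uuv = 0.000000, Gamma_uvv = -0.557522, Gamma_vuu = 0.000000, Gamma_vuv = 0.105509, Gamma_vvv = 0.000000; k3 = (0.348900, -2.009352, 2.250991, 0.147937)
  k4: at (u, v) = (-0.496016, 0.093358), (du/dtau, dv/dtau) = (0.517042, -1.998324); Gamma_uuu = 0.000000, Gamma_uuv = 0.000000, Gamma_uvv = -0.559058, Gamma_vuu = 0.000000, Gamma_vuv = 0.105219, Gamma_vvv = 0.000000; k4 = (0.517042, -1.998324, 2.232486, 0.217428)
  Y <- Y + (h/6)(k1 + 2k2 + 2k3 + k4): u = -0.4960, v = 0.0931, du/dtau = 0.5175, dv/dtau = -1.9983

Answer: u = -0.4960, v = 0.0931, du/dtau = 0.5175, dv/dtau = -1.9983


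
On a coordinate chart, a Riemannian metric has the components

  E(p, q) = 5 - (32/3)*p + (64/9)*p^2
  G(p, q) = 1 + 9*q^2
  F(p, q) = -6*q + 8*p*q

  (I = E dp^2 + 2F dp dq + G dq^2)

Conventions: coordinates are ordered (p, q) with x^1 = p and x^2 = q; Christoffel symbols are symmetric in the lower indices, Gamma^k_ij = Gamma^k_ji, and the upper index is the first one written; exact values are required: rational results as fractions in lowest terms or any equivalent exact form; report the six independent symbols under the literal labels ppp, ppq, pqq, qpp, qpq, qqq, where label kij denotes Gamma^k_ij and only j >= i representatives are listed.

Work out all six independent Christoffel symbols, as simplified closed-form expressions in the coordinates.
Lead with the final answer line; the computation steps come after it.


Answer: Gamma_ppp = (64*p - 48)/(64*p^2 - 96*p + 81*q^2 + 45), Gamma_ppq = 0, Gamma_pqq = (72*p - 54)/(64*p^2 - 96*p + 81*q^2 + 45), Gamma_qpp = 72*q/(64*p^2 - 96*p + 81*q^2 + 45), Gamma_qpq = 0, Gamma_qqq = 81*q/(64*p^2 - 96*p + 81*q^2 + 45)

E = 5 - (32/3)*p + (64/9)*p^2; F = -6*q + 8*p*q; G = 1 + 9*q^2
Gamma^k_ij = (1/2) g^{kl} (d_i g_jl + d_j g_il - d_l g_ij), with g^inv = (1/(EG-F^2)) [[G, -F], [-F, E]]
first partials: E_p = -32/3 + (128/9)*p, E_q = 0, F_p = 8*q, F_q = -6 + 8*p, G_p = 0, G_q = 18*q
D = EG - F^2 = 5 - (32/3)*p + 9*q^2 + (64/9)*p^2
expanded: Gamma^p_pp = (G E_p - 2F F_p + F E_q)/(2D), Gamma^p_pq = (G E_q - F G_p)/(2D), Gamma^p_qq = (2G F_q - G G_p - F G_q)/(2D), Gamma^q_pp = (2E F_p - E E_q - F E_p)/(2D), Gamma^q_pq = (E G_p - F E_q)/(2D), Gamma^q_qq = (E G_q - 2F F_q + F G_p)/(2D); substitute and cancel common factors


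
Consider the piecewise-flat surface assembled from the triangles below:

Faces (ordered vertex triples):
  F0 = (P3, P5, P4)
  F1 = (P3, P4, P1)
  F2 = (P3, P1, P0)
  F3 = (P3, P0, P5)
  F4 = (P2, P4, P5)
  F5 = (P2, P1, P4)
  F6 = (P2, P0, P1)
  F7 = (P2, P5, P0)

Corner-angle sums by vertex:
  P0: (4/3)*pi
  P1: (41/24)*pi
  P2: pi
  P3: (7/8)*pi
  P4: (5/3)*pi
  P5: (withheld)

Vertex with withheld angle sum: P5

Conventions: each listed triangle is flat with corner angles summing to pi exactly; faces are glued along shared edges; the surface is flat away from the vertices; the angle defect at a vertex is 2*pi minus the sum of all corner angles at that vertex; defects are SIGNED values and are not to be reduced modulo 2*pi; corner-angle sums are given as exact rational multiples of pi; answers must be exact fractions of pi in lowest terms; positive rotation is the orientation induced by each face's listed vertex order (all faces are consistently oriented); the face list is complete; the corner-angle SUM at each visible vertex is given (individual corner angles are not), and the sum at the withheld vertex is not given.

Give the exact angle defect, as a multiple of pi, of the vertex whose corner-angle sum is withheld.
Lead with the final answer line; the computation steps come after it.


Answer: defect(P5) = (7/12)*pi

V = 6, E = 12, F = 8; chi = V - E + F = 2
Gauss-Bonnet: total defect = 2*pi*chi = 4*pi; visible defects sum to (41/12)*pi


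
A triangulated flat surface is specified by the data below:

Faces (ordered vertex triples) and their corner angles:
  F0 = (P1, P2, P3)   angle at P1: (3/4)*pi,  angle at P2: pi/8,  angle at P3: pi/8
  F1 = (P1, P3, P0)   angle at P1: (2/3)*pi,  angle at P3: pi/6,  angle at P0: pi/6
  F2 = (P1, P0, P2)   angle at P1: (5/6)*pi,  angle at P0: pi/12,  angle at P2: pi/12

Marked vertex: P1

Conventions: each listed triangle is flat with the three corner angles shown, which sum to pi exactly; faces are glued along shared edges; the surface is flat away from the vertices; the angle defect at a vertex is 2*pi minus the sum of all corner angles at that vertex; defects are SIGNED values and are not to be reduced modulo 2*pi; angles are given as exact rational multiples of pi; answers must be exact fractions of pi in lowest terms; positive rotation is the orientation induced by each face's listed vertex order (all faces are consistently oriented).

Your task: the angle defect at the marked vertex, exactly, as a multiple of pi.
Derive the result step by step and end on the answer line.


Sum of corner angles at P1: (9/4)*pi
defect = 2*pi - (9/4)*pi

Answer: defect(P1) = -pi/4


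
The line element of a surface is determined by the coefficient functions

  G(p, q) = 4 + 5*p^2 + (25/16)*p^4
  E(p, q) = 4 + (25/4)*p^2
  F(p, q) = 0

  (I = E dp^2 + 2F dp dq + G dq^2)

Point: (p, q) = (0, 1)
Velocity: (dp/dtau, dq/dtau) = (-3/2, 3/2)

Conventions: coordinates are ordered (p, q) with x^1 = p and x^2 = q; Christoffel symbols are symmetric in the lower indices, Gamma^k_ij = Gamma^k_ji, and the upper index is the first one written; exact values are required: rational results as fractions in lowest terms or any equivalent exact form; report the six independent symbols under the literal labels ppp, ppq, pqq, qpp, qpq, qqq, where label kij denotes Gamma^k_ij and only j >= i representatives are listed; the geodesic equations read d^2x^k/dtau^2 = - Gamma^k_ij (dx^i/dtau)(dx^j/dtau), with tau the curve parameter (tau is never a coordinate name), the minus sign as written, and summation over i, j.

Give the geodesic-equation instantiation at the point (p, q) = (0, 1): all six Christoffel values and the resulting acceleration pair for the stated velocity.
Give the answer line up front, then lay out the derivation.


Answer: Gamma_ppp = 0, Gamma_ppq = 0, Gamma_pqq = 0, Gamma_qpp = 0, Gamma_qpq = 0, Gamma_qqq = 0; accelerations (d^2p/dtau^2, d^2q/dtau^2) = (0, 0)

E = 4, F = 0, G = 4 at the point
E_p = 0, E_q = 0, F_p = 0, F_q = 0, G_p = 0, G_q = 0
EG - F^2 = 16;  g^inv = (1/16) * [[4, 0], [0, 4]]
first-kind symbols [ij,l] = (1/2)(d_i g_jl + d_j g_il - d_l g_ij): [pp,p] = E_p/2 = 0, [pp,q] = F_p - E_q/2 = 0, [pq,p] = E_q/2 = 0, [pq,q] = G_p/2 = 0, [qq,p] = F_q - G_p/2 = 0, [qq,q] = G_q/2 = 0
Gamma^p_ij = (G*[ij,p] - F*[ij,q])/(EG - F^2), Gamma^q_ij = (E*[ij,q] - F*[ij,p])/(EG - F^2)
Gamma_ppp = 0, Gamma_ppq = 0, Gamma_pqq = 0, Gamma_qpp = 0, Gamma_qpq = 0, Gamma_qqq = 0
d^2p/dtau^2 = -(Gamma_ppp*(-3/2)^2 + 2*Gamma_ppq*(-3/2)*(3/2) + Gamma_pqq*(3/2)^2) = 0
d^2q/dtau^2 = -(Gamma_qpp*(-3/2)^2 + 2*Gamma_qpq*(-3/2)*(3/2) + Gamma_qqq*(3/2)^2) = 0


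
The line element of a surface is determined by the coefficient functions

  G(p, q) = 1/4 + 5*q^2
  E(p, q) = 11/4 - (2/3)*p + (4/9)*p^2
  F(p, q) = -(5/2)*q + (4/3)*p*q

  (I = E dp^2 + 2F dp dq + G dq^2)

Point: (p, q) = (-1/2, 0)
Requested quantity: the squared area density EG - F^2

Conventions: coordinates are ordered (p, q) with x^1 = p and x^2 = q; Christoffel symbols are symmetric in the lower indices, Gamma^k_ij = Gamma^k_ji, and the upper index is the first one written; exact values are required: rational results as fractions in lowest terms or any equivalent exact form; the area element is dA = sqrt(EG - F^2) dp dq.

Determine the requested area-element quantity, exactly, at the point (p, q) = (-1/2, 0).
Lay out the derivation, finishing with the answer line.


E = 115/36, F = 0, G = 1/4; EG - F^2 = 115/144

Answer: EG - F^2 = 115/144


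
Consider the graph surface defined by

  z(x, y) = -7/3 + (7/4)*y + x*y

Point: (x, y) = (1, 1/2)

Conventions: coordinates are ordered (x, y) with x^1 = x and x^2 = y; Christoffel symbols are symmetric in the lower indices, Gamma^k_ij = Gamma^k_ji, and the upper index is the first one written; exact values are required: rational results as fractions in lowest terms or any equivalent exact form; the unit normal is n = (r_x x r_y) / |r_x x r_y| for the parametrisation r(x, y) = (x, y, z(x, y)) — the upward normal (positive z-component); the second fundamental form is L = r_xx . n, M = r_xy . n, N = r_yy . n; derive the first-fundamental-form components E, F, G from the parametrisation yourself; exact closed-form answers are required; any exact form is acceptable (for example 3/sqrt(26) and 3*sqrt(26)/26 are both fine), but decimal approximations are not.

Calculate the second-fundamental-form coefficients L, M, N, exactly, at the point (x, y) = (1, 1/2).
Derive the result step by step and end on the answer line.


z_x = 1/2, z_y = 11/4, z_xx = 0, z_xy = 1, z_yy = 0
E = 5/4, F = 11/8, G = 137/16; answer radicand W^2 = 141/16
unnormalised second-form numerators: l = 0, m = 1, n = 0; L = l/sqrt(141/16), and similarly M = m/sqrt(W^2), N = n/sqrt(W^2)

Answer: L = 0, M = 4*sqrt(141)/141, N = 0


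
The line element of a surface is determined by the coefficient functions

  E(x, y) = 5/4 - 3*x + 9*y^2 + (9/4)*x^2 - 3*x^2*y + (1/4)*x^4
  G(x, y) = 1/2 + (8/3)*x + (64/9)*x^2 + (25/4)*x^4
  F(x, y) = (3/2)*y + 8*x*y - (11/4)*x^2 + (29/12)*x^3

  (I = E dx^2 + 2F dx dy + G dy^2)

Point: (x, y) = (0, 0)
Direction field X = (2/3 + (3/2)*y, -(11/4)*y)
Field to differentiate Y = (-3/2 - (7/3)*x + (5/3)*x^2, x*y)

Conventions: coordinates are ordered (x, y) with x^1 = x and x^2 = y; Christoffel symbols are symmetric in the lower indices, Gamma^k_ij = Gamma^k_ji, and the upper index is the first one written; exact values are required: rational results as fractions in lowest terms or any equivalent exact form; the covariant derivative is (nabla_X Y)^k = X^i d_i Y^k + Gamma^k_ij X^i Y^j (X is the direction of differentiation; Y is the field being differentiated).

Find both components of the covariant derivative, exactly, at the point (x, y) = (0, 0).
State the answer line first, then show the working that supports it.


Answer: (nabla_X Y)^x = -16/45, (nabla_X Y)^y = 0

E = 5/4, F = 0, G = 1/2 at the point
E_x = -3, E_y = 0, F_x = 0, F_y = 3/2, G_x = 8/3, G_y = 0
EG - F^2 = 5/8;  g^inv = (8/5) * [[1/2, 0], [0, 5/4]]
first-kind symbols [ij,l] = (1/2)(d_i g_jl + d_j g_il - d_l g_ij): [xx,x] = E_x/2 = -3/2, [xx,y] = F_x - E_y/2 = 0, [xy,x] = E_y/2 = 0, [xy,y] = G_x/2 = 4/3, [yy,x] = F_y - G_x/2 = 1/6, [yy,y] = G_y/2 = 0
Gamma^x_ij = (G*[ij,x] - F*[ij,y])/(EG - F^2), Gamma^y_ij = (E*[ij,y] - F*[ij,x])/(EG - F^2)
Gamma_xxx = -6/5, Gamma_xxy = 0, Gamma_xyy = 2/15, Gamma_yxx = 0, Gamma_yxy = 8/3, Gamma_yyy = 0
X = (2/3, 0), Y = (-3/2, 0) at the point


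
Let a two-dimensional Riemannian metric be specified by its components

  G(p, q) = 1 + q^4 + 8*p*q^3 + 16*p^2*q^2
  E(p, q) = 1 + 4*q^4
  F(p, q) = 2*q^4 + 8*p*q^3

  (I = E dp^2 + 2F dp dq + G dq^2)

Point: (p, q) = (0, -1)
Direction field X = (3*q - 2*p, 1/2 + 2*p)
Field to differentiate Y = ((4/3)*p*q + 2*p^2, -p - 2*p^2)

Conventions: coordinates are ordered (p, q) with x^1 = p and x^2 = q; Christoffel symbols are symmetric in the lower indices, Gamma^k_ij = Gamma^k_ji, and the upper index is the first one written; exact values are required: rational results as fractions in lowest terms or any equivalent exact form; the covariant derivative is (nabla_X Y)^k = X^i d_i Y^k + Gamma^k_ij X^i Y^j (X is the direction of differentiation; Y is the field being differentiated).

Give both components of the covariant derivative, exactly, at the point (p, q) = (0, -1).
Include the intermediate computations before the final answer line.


E = 5, F = 2, G = 2 at the point
E_p = 0, E_q = -16, F_p = -8, F_q = -8, G_p = -8, G_q = -4
EG - F^2 = 6;  g^inv = (1/6) * [[2, -2], [-2, 5]]
first-kind symbols [ij,l] = (1/2)(d_i g_jl + d_j g_il - d_l g_ij): [pp,p] = E_p/2 = 0, [pp,q] = F_p - E_q/2 = 0, [pq,p] = E_q/2 = -8, [pq,q] = G_p/2 = -4, [qq,p] = F_q - G_p/2 = -4, [qq,q] = G_q/2 = -2
Gamma^p_ij = (G*[ij,p] - F*[ij,q])/(EG - F^2), Gamma^q_ij = (E*[ij,q] - F*[ij,p])/(EG - F^2)
Gamma_ppp = 0, Gamma_ppq = -4/3, Gamma_pqq = -2/3, Gamma_qpp = 0, Gamma_qpq = -2/3, Gamma_qqq = -1/3
X = (-3, 1/2), Y = (0, 0) at the point

Answer: (nabla_X Y)^p = 4, (nabla_X Y)^q = 3


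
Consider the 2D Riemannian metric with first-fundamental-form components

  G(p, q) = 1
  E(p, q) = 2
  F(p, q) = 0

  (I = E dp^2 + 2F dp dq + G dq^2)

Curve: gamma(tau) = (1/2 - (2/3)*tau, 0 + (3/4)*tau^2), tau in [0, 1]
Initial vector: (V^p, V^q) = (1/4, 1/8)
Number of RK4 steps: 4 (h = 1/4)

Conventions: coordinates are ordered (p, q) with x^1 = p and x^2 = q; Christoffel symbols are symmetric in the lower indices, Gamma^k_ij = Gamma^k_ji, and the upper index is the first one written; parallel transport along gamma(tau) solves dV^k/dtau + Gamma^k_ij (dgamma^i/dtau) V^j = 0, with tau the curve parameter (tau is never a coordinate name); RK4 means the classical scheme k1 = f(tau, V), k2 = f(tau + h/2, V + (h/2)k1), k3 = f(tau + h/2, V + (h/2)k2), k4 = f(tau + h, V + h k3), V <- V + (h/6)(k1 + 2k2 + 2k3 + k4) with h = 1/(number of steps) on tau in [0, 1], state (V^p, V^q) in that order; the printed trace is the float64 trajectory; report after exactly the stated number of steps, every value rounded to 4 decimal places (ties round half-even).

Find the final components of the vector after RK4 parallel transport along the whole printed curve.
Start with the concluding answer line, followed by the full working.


Answer: V^p = 0.2500, V^q = 0.1250

gamma'(tau) = (-2/3, (3/2)*tau); f(tau, V)^k = -Gamma^k_ij(gamma(tau)) gamma'^i(tau) V^j; h = 1/4; intermediate values shown to 6 dp
curve data and Christoffel symbols at the stage parameters:
  tau = 0.000000: gamma = (0.500000, 0.000000), gamma' = (-0.666667, 0.000000); Gamma_ppp = 0.000000, Gamma_ppq = 0.000000, Gamma_pqq = 0.000000, Gamma_qpp = 0.000000, Gamma_qpq = 0.000000, Gamma_qqq = 0.000000
  tau = 0.125000: gamma = (0.416667, 0.011719), gamma' = (-0.666667, 0.187500); Gamma_ppp = 0.000000, Gamma_ppq = 0.000000, Gamma_pqq = 0.000000, Gamma_qpp = 0.000000, Gamma_qpq = 0.000000, Gamma_qqq = 0.000000
  tau = 0.250000: gamma = (0.333333, 0.046875), gamma' = (-0.666667, 0.375000); Gamma_ppp = 0.000000, Gamma_ppq = 0.000000, Gamma_pqq = 0.000000, Gamma_qpp = 0.000000, Gamma_qpq = 0.000000, Gamma_qqq = 0.000000
  tau = 0.375000: gamma = (0.250000, 0.105469), gamma' = (-0.666667, 0.562500); Gamma_ppp = 0.000000, Gamma_ppq = 0.000000, Gamma_pqq = 0.000000, Gamma_qpp = 0.000000, Gamma_qpq = 0.000000, Gamma_qqq = 0.000000
  tau = 0.500000: gamma = (0.166667, 0.187500), gamma' = (-0.666667, 0.750000); Gamma_ppp = 0.000000, Gamma_ppq = 0.000000, Gamma_pqq = 0.000000, Gamma_qpp = 0.000000, Gamma_qpq = 0.000000, Gamma_qqq = 0.000000
  tau = 0.625000: gamma = (0.083333, 0.292969), gamma' = (-0.666667, 0.937500); Gamma_ppp = 0.000000, Gamma_ppq = 0.000000, Gamma_pqq = 0.000000, Gamma_qpp = 0.000000, Gamma_qpq = 0.000000, Gamma_qqq = 0.000000
  tau = 0.750000: gamma = (0.000000, 0.421875), gamma' = (-0.666667, 1.125000); Gamma_ppp = 0.000000, Gamma_ppq = 0.000000, Gamma_pqq = 0.000000, Gamma_qpp = 0.000000, Gamma_qpq = 0.000000, Gamma_qqq = 0.000000
  tau = 0.875000: gamma = (-0.083333, 0.574219), gamma' = (-0.666667, 1.312500); Gamma_ppp = 0.000000, Gamma_ppq = 0.000000, Gamma_pqq = 0.000000, Gamma_qpp = 0.000000, Gamma_qpq = 0.000000, Gamma_qqq = 0.000000
  tau = 1.000000: gamma = (-0.166667, 0.750000), gamma' = (-0.666667, 1.500000); Gamma_ppp = 0.000000, Gamma_ppq = 0.000000, Gamma_pqq = 0.000000, Gamma_qpp = 0.000000, Gamma_qpq = 0.000000, Gamma_qqq = 0.000000
step 0: V^p = 0.2500, V^q = 0.1250
step 1: k1 = (0.000000, 0.000000), k2 = (0.000000, 0.000000), k3 = (0.000000, 0.000000), k4 = (0.000000, 0.000000); V <- V + (h/6)(k1 + 2k2 + 2k3 + k4): V^p = 0.2500, V^q = 0.1250
step 2: k1 = (0.000000, 0.000000), k2 = (0.000000, 0.000000), k3 = (0.000000, 0.000000), k4 = (0.000000, 0.000000); V <- V + (h/6)(k1 + 2k2 + 2k3 + k4): V^p = 0.2500, V^q = 0.1250
step 3: k1 = (0.000000, 0.000000), k2 = (0.000000, 0.000000), k3 = (0.000000, 0.000000), k4 = (0.000000, 0.000000); V <- V + (h/6)(k1 + 2k2 + 2k3 + k4): V^p = 0.2500, V^q = 0.1250
step 4: k1 = (0.000000, 0.000000), k2 = (0.000000, 0.000000), k3 = (0.000000, 0.000000), k4 = (0.000000, 0.000000); V <- V + (h/6)(k1 + 2k2 + 2k3 + k4): V^p = 0.2500, V^q = 0.1250


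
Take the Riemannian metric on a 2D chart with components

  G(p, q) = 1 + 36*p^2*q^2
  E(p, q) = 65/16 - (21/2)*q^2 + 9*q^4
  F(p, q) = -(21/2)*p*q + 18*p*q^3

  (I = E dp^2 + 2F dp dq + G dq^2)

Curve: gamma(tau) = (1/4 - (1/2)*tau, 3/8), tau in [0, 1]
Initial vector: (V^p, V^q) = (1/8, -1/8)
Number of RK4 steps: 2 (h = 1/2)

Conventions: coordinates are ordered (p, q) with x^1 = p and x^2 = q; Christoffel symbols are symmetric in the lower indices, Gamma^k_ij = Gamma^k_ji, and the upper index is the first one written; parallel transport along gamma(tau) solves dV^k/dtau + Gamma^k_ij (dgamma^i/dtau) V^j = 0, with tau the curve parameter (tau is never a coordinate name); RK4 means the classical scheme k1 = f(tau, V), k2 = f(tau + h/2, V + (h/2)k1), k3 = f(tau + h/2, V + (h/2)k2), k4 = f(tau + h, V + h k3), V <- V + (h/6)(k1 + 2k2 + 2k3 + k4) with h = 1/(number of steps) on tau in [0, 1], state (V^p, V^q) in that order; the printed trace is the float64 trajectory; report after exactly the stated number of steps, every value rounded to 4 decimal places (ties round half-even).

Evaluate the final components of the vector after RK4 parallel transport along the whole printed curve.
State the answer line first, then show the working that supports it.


Answer: V^p = 0.1926, V^q = -0.1250

gamma'(tau) = (-1/2, 0); f(tau, V)^k = -Gamma^k_ij(gamma(tau)) gamma'^i(tau) V^j; h = 1/2; intermediate values shown to 6 dp
curve data and Christoffel symbols at the stage parameters:
  tau = 0.000000: gamma = (0.250000, 0.375000), gamma' = (-0.500000, 0.000000); Gamma_ppp = 0.000000, Gamma_ppq = -0.970120, Gamma_pqq = -0.646746, Gamma_qpp = 0.000000, Gamma_qpq = 0.410874, Gamma_qqq = 0.273916
  tau = 0.250000: gamma = (0.125000, 0.375000), gamma' = (-0.500000, 0.000000); Gamma_ppp = 0.000000, Gamma_ppq = -1.051095, Gamma_pqq = -0.350365, Gamma_qpp = 0.000000, Gamma_qpq = 0.222585, Gamma_qqq = 0.074195
  tau = 0.500000: gamma = (0.000000, 0.375000), gamma' = (-0.500000, 0.000000); Gamma_ppp = 0.000000, Gamma_ppq = -1.081177, Gamma_pqq = 0.000000, Gamma_qpp = 0.000000, Gamma_qpq = 0.000000, Gamma_qqq = 0.000000
  tau = 0.750000: gamma = (-0.125000, 0.375000), gamma' = (-0.500000, 0.000000); Gamma_ppp = 0.000000, Gamma_ppq = -1.051095, Gamma_pqq = 0.350365, Gamma_qpp = 0.000000, Gamma_qpq = -0.222585, Gamma_qqq = 0.074195
  tau = 1.000000: gamma = (-0.250000, 0.375000), gamma' = (-0.500000, 0.000000); Gamma_ppp = 0.000000, Gamma_ppq = -0.970120, Gamma_pqq = 0.646746, Gamma_qpp = 0.000000, Gamma_qpq = -0.410874, Gamma_qqq = 0.273916
step 0: V^p = 0.1250, V^q = -0.1250
step 1: k1 = (0.060632, -0.025680), k2 = (0.069067, -0.014626), k3 = (0.067615, -0.014318), k4 = (0.071444, 0.000000); V <- V + (h/6)(k1 + 2k2 + 2k3 + k4): V^p = 0.1588, V^q = -0.1320
step 2: k1 = (0.071338, 0.000000), k2 = (0.069353, 0.014687), k3 = (0.067424, 0.014278), k4 = (0.060548, 0.025644); V <- V + (h/6)(k1 + 2k2 + 2k3 + k4): V^p = 0.1926, V^q = -0.1250


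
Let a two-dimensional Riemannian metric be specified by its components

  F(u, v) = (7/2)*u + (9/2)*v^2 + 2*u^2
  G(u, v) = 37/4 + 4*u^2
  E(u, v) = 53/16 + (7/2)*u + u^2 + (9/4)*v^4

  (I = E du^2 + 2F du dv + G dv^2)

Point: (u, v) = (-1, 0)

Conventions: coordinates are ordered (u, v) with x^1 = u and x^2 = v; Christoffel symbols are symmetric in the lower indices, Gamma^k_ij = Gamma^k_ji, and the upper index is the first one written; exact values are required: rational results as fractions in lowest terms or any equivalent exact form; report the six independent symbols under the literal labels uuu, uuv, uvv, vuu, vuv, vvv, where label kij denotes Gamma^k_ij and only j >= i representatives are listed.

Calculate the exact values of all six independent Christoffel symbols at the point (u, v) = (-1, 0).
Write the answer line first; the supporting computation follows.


Answer: Gamma_uuu = 588/545, Gamma_uuv = -384/545, Gamma_uvv = 3392/545, Gamma_vuu = 46/545, Gamma_vuv = -208/545, Gamma_vvv = 384/545

E = 13/16, F = -3/2, G = 53/4 at the point
E_u = 3/2, E_v = 0, F_u = -1/2, F_v = 0, G_u = -8, G_v = 0
EG - F^2 = 545/64;  g^inv = (64/545) * [[53/4, 3/2], [3/2, 13/16]]
first-kind symbols [ij,l] = (1/2)(d_i g_jl + d_j g_il - d_l g_ij): [uu,u] = E_u/2 = 3/4, [uu,v] = F_u - E_v/2 = -1/2, [uv,u] = E_v/2 = 0, [uv,v] = G_u/2 = -4, [vv,u] = F_v - G_u/2 = 4, [vv,v] = G_v/2 = 0
Gamma^u_ij = (G*[ij,u] - F*[ij,v])/(EG - F^2), Gamma^v_ij = (E*[ij,v] - F*[ij,u])/(EG - F^2)
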